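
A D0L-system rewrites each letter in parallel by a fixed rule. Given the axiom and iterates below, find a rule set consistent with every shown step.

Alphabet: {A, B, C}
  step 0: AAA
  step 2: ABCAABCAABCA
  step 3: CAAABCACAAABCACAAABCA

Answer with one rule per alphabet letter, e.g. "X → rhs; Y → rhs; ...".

A->CA, B->A, C->AB

  step 2 ⇒ step 3: ABCAABCAABCA ⇒ CA·A·AB·CA·CA·A·AB·CA·CA·A·AB·CA
    A ↦ CA
    B ↦ A
    C ↦ AB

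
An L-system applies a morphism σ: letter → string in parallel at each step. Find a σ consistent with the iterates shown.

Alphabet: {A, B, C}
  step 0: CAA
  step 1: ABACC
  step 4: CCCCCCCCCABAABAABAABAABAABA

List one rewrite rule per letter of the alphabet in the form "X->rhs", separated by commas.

A->C, B->C, C->ABA

  step 0 ⇒ step 1: CAA ⇒ ABA·C·C
    A ↦ C
    C ↦ ABA
    B ↦ C  (constrained at step 1)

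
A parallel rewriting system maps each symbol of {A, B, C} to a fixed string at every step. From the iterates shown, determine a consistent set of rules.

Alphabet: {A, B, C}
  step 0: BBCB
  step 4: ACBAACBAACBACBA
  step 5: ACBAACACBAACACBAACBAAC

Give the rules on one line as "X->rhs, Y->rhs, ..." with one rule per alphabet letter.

A->AC, B->A, C->B

  step 4 ⇒ step 5: ACBAACBAACBACBA ⇒ AC·B·A·AC·AC·B·A·AC·AC·B·A·AC·B·A·AC
    A ↦ AC
    B ↦ A
    C ↦ B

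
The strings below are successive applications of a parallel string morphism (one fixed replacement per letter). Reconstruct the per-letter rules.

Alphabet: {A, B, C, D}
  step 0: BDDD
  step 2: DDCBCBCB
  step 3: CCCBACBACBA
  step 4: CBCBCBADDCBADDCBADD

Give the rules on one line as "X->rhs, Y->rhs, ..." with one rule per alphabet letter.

  step 3 ⇒ step 4: CCCBACBACBA ⇒ CB·CB·CB·A·DD·CB·A·DD·CB·A·DD
    A ↦ DD
    B ↦ A
    C ↦ CB
  step 2 ⇒ step 3: DDCBCBCB ⇒ C·C·CB·A·CB·A·CB·A
    D ↦ C

A->DD, B->A, C->CB, D->C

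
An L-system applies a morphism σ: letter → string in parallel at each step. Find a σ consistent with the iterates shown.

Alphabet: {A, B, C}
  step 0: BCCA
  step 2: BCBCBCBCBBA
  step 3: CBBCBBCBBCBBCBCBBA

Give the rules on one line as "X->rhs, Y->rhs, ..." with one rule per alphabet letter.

A->BA, B->CB, C->B

  step 2 ⇒ step 3: BCBCBCBCBBA ⇒ CB·B·CB·B·CB·B·CB·B·CB·CB·BA
    A ↦ BA
    B ↦ CB
    C ↦ B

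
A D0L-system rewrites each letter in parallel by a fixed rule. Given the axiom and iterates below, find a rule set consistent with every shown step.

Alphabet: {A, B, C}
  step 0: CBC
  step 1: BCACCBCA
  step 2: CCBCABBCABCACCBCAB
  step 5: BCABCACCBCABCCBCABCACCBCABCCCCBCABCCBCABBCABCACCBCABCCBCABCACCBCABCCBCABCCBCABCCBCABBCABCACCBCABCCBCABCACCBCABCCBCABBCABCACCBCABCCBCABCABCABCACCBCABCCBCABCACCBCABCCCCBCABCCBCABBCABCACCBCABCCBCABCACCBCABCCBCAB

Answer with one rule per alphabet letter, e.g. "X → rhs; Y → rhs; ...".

A->B, B->CC, C->BCA

  step 1 ⇒ step 2: BCACCBCA ⇒ CC·BCA·B·BCA·BCA·CC·BCA·B
    A ↦ B
    B ↦ CC
    C ↦ BCA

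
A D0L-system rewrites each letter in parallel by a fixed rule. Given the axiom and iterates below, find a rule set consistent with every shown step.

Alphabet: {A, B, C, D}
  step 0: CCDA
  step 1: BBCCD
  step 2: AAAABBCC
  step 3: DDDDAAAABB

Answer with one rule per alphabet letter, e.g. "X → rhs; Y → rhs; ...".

  step 2 ⇒ step 3: AAAABBCC ⇒ D·D·D·D·AA·AA·B·B
    A ↦ D
    B ↦ AA
    C ↦ B
  step 0 ⇒ step 1: CCDA ⇒ B·B·CC·D
    D ↦ CC

A->D, B->AA, C->B, D->CC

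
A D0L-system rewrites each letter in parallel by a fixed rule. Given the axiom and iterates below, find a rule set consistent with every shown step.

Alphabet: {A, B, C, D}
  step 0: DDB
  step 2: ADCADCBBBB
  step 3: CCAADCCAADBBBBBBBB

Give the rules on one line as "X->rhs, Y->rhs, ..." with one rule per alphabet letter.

A->C, B->BB, C->AD, D->CA

  step 2 ⇒ step 3: ADCADCBBBB ⇒ C·CA·AD·C·CA·AD·BB·BB·BB·BB
    A ↦ C
    B ↦ BB
    C ↦ AD
    D ↦ CA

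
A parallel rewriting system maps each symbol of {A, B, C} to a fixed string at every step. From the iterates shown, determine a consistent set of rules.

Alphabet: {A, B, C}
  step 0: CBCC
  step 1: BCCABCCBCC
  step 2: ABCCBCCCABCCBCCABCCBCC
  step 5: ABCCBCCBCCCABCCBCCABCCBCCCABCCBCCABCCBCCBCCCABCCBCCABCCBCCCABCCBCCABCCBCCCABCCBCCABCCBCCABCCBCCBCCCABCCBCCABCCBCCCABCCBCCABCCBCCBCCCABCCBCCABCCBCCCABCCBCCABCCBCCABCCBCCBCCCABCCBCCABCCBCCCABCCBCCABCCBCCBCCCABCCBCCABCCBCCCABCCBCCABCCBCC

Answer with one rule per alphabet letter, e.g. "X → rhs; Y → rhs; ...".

  step 1 ⇒ step 2: BCCABCCBCC ⇒ A·BCC·BCC·C·A·BCC·BCC·A·BCC·BCC
    A ↦ C
    B ↦ A
    C ↦ BCC

A->C, B->A, C->BCC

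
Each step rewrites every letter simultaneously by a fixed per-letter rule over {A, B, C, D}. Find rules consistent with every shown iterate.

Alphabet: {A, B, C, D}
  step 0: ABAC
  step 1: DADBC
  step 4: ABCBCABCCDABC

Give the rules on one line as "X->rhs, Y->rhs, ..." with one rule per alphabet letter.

  step 0 ⇒ step 1: ABAC ⇒ D·A·D·BC
    A ↦ D
    B ↦ A
    C ↦ BC
    D ↦ C  (constrained at step 1)

A->D, B->A, C->BC, D->C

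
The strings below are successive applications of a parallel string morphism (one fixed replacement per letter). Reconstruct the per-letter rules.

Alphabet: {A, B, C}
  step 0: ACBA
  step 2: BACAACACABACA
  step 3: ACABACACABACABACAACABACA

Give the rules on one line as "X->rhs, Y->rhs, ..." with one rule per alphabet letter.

  step 2 ⇒ step 3: BACAACACABACA ⇒ A·CA·BA·CA·CA·BA·CA·BA·CA·A·CA·BA·CA
    A ↦ CA
    B ↦ A
    C ↦ BA

A->CA, B->A, C->BA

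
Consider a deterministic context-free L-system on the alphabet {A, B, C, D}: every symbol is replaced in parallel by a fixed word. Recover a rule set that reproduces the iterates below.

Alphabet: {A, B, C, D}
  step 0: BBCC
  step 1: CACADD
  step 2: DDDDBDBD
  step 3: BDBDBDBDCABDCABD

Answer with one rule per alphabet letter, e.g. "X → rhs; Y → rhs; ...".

A->D, B->CA, C->D, D->BD

  step 2 ⇒ step 3: DDDDBDBD ⇒ BD·BD·BD·BD·CA·BD·CA·BD
    B ↦ CA
    D ↦ BD
  step 1 ⇒ step 2: CACADD ⇒ D·D·D·D·BD·BD
    A ↦ D
  step 0 ⇒ step 1: BBCC ⇒ CA·CA·D·D
    C ↦ D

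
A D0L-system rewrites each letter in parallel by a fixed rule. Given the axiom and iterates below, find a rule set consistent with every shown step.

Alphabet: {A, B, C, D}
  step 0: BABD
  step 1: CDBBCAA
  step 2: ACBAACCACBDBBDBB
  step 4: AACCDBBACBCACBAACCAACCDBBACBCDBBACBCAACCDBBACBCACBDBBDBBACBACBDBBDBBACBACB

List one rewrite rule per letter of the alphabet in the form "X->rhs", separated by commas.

A->DBB, B->C, C->ACB, D->AA

  step 1 ⇒ step 2: CDBBCAA ⇒ ACB·AA·C·C·ACB·DBB·DBB
    A ↦ DBB
    B ↦ C
    C ↦ ACB
    D ↦ AA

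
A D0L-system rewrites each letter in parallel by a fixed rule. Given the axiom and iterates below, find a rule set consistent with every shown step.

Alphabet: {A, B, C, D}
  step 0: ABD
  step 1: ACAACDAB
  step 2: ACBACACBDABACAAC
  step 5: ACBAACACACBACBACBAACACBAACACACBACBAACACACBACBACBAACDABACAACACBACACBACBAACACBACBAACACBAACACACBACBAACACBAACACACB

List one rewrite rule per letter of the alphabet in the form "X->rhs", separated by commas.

A->AC, B->AAC, C->B, D->DAB

  step 1 ⇒ step 2: ACAACDAB ⇒ AC·B·AC·AC·B·DAB·AC·AAC
    A ↦ AC
    B ↦ AAC
    C ↦ B
    D ↦ DAB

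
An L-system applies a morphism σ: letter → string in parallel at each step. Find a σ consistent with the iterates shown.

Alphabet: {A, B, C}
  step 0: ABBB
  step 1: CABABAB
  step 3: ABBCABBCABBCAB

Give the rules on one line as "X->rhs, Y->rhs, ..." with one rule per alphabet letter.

A->C, B->AB, C->B

  step 0 ⇒ step 1: ABBB ⇒ C·AB·AB·AB
    A ↦ C
    B ↦ AB
    C ↦ B  (constrained at step 1)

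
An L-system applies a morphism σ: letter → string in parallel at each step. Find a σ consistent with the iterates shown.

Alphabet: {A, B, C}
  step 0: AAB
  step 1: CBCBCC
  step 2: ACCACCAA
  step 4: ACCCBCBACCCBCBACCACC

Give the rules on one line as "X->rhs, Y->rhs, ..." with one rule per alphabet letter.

A->CB, B->CC, C->A

  step 1 ⇒ step 2: CBCBCC ⇒ A·CC·A·CC·A·A
    B ↦ CC
    C ↦ A
  step 0 ⇒ step 1: AAB ⇒ CB·CB·CC
    A ↦ CB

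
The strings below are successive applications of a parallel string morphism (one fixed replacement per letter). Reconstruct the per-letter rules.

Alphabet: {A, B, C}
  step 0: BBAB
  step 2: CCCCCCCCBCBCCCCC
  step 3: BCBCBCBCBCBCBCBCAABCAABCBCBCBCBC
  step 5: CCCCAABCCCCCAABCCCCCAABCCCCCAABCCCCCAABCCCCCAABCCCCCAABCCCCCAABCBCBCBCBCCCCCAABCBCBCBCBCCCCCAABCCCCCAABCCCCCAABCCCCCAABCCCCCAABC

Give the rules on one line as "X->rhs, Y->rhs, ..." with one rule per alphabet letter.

  step 2 ⇒ step 3: CCCCCCCCBCBCCCCC ⇒ BC·BC·BC·BC·BC·BC·BC·BC·AA·BC·AA·BC·BC·BC·BC·BC
    B ↦ AA
    C ↦ BC
    A ↦ CC  (constrained at step 0)

A->CC, B->AA, C->BC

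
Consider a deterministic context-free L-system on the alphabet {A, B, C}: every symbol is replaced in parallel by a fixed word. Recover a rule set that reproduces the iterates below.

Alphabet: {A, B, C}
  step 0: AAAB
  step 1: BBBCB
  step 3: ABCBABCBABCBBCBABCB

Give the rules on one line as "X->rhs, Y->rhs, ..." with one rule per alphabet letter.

A->B, B->CB, C->AB

  step 0 ⇒ step 1: AAAB ⇒ B·B·B·CB
    A ↦ B
    B ↦ CB
    C ↦ AB  (constrained at step 1)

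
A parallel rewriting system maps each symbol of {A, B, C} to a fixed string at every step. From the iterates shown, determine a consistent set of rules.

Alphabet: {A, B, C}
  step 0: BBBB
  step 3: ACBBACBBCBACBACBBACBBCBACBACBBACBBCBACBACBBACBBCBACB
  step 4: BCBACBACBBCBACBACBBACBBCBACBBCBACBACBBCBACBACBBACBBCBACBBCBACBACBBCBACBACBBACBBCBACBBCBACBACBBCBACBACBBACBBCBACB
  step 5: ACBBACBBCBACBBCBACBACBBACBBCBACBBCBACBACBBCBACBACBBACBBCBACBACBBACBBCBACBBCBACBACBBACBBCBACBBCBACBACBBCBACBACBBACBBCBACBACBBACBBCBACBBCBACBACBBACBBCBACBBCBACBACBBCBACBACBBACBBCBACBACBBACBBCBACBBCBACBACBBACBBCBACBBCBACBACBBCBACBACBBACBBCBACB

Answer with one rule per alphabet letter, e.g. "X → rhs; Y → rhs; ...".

  step 4 ⇒ step 5: BCBACBACBBCBACBACBBACBBCBACBBCBACBACBBCBACBACBBACBBCBACBBCBACBACBBCBACBACBBACBBCBACBBCBACBACBBCBACBACBBACBBCBACB ⇒ ACB·B·ACB·BC·B·ACB·BC·B·ACB·ACB·B·ACB·BC·B·ACB·BC·B·ACB·ACB·BC·B·ACB·ACB·B·ACB·BC·B·ACB·ACB·B·ACB·BC·B·ACB·BC·B·ACB·ACB·B·ACB·BC·B·ACB·BC·B·ACB·ACB·BC·B·ACB·ACB·B·ACB·BC·B·ACB·ACB·B·ACB·BC·B·ACB·BC·B·ACB·ACB·B·ACB·BC·B·ACB·BC·B·ACB·ACB·BC·B·ACB·ACB·B·ACB·BC·B·ACB·ACB·B·ACB·BC·B·ACB·BC·B·ACB·ACB·B·ACB·BC·B·ACB·BC·B·ACB·ACB·BC·B·ACB·ACB·B·ACB·BC·B·ACB
    A ↦ BC
    B ↦ ACB
    C ↦ B

A->BC, B->ACB, C->B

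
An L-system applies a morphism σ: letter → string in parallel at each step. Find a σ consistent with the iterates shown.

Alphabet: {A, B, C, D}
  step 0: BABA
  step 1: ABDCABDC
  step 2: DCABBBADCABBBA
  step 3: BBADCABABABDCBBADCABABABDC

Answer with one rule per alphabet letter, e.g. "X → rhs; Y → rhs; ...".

A->DC, B->AB, C->BA, D->B

  step 2 ⇒ step 3: DCABBBADCABBBA ⇒ B·BA·DC·AB·AB·AB·DC·B·BA·DC·AB·AB·AB·DC
    A ↦ DC
    B ↦ AB
    C ↦ BA
    D ↦ B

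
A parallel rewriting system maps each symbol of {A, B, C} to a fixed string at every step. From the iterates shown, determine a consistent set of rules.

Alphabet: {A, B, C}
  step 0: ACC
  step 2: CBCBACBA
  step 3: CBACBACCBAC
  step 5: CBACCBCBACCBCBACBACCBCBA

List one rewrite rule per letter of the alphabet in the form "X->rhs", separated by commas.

  step 2 ⇒ step 3: CBCBACBA ⇒ CB·A·CB·A·C·CB·A·C
    A ↦ C
    B ↦ A
    C ↦ CB

A->C, B->A, C->CB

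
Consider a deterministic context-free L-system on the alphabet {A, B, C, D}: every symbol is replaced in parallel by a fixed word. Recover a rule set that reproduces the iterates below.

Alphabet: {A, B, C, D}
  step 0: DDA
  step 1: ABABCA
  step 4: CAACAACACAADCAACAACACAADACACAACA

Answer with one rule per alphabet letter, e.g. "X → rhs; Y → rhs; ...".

  step 0 ⇒ step 1: DDA ⇒ AB·AB·CA
    A ↦ CA
    D ↦ AB
    B ↦ AD  (constrained at step 1)
    C ↦ A  (constrained at step 1)

A->CA, B->AD, C->A, D->AB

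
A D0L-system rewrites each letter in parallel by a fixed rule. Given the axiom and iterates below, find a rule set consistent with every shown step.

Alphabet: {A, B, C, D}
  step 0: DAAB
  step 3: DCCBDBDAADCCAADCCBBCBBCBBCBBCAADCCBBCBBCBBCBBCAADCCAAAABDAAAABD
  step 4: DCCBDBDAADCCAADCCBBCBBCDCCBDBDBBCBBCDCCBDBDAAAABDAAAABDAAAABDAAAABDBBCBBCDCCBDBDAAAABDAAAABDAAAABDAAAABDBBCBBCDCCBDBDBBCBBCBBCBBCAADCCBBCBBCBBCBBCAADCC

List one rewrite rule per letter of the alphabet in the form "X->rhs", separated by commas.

A->BBC, B->AA, C->BD, D->DCC

  step 3 ⇒ step 4: DCCBDBDAADCCAADCCBBCBBCBBCBBCAADCCBBCBBCBBCBBCAADCCAAAABDAAAABD ⇒ DCC·BD·BD·AA·DCC·AA·DCC·BBC·BBC·DCC·BD·BD·BBC·BBC·DCC·BD·BD·AA·AA·BD·AA·AA·BD·AA·AA·BD·AA·AA·BD·BBC·BBC·DCC·BD·BD·AA·AA·BD·AA·AA·BD·AA·AA·BD·AA·AA·BD·BBC·BBC·DCC·BD·BD·BBC·BBC·BBC·BBC·AA·DCC·BBC·BBC·BBC·BBC·AA·DCC
    A ↦ BBC
    B ↦ AA
    C ↦ BD
    D ↦ DCC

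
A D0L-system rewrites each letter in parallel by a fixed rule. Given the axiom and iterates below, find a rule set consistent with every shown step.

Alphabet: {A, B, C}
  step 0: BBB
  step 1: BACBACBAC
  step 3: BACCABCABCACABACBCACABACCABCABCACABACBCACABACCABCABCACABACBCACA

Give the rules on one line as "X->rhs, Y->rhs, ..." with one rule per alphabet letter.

  step 0 ⇒ step 1: BBB ⇒ BAC·BAC·BAC
    B ↦ BAC
    A ↦ CA  (constrained at step 1)
    C ↦ BCA  (constrained at step 1)

A->CA, B->BAC, C->BCA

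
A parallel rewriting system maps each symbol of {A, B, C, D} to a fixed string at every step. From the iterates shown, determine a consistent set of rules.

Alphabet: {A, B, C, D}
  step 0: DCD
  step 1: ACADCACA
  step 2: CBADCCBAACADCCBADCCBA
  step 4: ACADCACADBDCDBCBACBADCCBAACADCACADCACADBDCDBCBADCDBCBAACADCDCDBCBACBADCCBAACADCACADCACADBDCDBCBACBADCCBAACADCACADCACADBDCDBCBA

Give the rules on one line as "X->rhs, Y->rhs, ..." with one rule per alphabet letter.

  step 1 ⇒ step 2: ACADCACA ⇒ CBA·DC·CBA·ACA·DC·CBA·DC·CBA
    A ↦ CBA
    C ↦ DC
    D ↦ ACA
    B ↦ DB  (constrained at step 2)

A->CBA, B->DB, C->DC, D->ACA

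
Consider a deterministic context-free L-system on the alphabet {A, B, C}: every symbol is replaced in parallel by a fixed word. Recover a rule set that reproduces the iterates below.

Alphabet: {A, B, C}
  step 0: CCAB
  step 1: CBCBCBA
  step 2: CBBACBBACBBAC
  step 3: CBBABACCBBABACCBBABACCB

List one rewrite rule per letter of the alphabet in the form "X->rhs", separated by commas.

  step 2 ⇒ step 3: CBBACBBACBBAC ⇒ CB·BA·BA·C·CB·BA·BA·C·CB·BA·BA·C·CB
    A ↦ C
    B ↦ BA
    C ↦ CB

A->C, B->BA, C->CB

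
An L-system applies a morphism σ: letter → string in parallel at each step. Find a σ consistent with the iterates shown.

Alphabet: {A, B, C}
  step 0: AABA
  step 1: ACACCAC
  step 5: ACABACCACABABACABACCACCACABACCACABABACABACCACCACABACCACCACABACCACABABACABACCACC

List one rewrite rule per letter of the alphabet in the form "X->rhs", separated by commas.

  step 0 ⇒ step 1: AABA ⇒ AC·AC·C·AC
    A ↦ AC
    B ↦ C
    C ↦ AB  (constrained at step 1)

A->AC, B->C, C->AB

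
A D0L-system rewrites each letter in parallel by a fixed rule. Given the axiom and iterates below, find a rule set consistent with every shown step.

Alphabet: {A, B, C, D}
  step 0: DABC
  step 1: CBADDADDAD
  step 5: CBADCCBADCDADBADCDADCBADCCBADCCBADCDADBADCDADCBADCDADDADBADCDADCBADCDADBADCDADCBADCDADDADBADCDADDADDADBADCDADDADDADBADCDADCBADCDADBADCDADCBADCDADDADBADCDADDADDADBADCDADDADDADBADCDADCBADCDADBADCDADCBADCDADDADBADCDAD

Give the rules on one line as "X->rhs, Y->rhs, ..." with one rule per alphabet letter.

  step 0 ⇒ step 1: DABC ⇒ C·BAD·DAD·DAD
    A ↦ BAD
    B ↦ DAD
    C ↦ DAD
    D ↦ C

A->BAD, B->DAD, C->DAD, D->C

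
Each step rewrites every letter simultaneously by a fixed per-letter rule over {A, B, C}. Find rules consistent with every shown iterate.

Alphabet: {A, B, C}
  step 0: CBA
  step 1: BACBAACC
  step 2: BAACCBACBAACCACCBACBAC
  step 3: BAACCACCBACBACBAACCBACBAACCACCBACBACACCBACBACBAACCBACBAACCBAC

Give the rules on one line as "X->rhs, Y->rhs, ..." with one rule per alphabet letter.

  step 2 ⇒ step 3: BAACCBACBAACCACCBACBAC ⇒ BA·ACC·ACC·BAC·BAC·BA·ACC·BAC·BA·ACC·ACC·BAC·BAC·ACC·BAC·BAC·BA·ACC·BAC·BA·ACC·BAC
    A ↦ ACC
    B ↦ BA
    C ↦ BAC

A->ACC, B->BA, C->BAC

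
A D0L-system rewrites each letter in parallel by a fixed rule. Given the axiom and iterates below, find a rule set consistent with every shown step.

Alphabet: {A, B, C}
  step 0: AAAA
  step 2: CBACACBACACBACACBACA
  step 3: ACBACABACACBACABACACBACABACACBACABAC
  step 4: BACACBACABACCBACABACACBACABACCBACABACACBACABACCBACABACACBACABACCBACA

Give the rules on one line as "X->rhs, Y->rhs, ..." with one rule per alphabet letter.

  step 3 ⇒ step 4: ACBACABACACBACABACACBACABACACBACABAC ⇒ BAC·A·C·BAC·A·BAC·C·BAC·A·BAC·A·C·BAC·A·BAC·C·BAC·A·BAC·A·C·BAC·A·BAC·C·BAC·A·BAC·A·C·BAC·A·BAC·C·BAC·A
    A ↦ BAC
    B ↦ C
    C ↦ A

A->BAC, B->C, C->A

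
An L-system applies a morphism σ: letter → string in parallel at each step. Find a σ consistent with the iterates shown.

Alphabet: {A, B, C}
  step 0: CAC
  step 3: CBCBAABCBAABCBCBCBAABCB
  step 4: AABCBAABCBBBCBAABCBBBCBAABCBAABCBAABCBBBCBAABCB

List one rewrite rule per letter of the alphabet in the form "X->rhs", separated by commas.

  step 3 ⇒ step 4: CBCBAABCBAABCBCBCBAABCB ⇒ AAB·CB·AAB·CB·B·B·CB·AAB·CB·B·B·CB·AAB·CB·AAB·CB·AAB·CB·B·B·CB·AAB·CB
    A ↦ B
    B ↦ CB
    C ↦ AAB

A->B, B->CB, C->AAB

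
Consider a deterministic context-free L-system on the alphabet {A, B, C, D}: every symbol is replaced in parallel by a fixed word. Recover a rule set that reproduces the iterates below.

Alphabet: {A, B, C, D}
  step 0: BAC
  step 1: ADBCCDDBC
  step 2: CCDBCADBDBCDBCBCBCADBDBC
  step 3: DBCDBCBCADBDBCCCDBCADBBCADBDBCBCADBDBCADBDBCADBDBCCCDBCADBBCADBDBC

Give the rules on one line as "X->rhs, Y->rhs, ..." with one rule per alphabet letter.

A->CCD, B->ADB, C->DBC, D->BC

  step 2 ⇒ step 3: CCDBCADBDBCDBCBCBCADBDBC ⇒ DBC·DBC·BC·ADB·DBC·CCD·BC·ADB·BC·ADB·DBC·BC·ADB·DBC·ADB·DBC·ADB·DBC·CCD·BC·ADB·BC·ADB·DBC
    A ↦ CCD
    B ↦ ADB
    C ↦ DBC
    D ↦ BC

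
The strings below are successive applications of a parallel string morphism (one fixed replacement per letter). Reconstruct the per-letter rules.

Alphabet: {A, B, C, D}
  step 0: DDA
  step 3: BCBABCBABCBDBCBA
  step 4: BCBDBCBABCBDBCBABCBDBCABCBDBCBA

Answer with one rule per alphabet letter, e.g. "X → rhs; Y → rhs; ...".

A->BA, B->BC, C->BD, D->A

  step 3 ⇒ step 4: BCBABCBABCBDBCBA ⇒ BC·BD·BC·BA·BC·BD·BC·BA·BC·BD·BC·A·BC·BD·BC·BA
    A ↦ BA
    B ↦ BC
    C ↦ BD
    D ↦ A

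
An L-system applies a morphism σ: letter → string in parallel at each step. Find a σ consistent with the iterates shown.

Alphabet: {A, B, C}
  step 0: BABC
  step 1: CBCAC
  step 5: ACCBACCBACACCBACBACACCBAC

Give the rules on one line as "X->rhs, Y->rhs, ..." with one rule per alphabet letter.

A->B, B->C, C->AC

  step 0 ⇒ step 1: BABC ⇒ C·B·C·AC
    A ↦ B
    B ↦ C
    C ↦ AC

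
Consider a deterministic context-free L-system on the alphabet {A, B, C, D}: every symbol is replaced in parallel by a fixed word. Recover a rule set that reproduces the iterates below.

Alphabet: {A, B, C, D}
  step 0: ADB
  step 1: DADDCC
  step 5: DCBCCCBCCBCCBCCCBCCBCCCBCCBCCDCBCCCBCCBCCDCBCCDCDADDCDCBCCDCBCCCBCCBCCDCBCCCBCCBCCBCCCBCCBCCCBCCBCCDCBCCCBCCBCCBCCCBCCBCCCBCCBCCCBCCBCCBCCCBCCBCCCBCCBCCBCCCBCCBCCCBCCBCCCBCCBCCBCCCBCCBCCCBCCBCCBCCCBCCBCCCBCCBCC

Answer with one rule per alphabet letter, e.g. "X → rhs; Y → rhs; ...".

A->DAD, B->C, C->BCC, D->DC

  step 0 ⇒ step 1: ADB ⇒ DAD·DC·C
    A ↦ DAD
    B ↦ C
    D ↦ DC
    C ↦ BCC  (constrained at step 1)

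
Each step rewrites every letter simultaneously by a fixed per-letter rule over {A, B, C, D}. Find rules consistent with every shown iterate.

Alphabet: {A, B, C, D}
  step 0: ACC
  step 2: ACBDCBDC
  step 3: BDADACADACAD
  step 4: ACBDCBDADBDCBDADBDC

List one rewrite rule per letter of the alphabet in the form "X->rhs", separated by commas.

A->BD, B->A, C->AD, D->C

  step 3 ⇒ step 4: BDADACADACAD ⇒ A·C·BD·C·BD·AD·BD·C·BD·AD·BD·C
    A ↦ BD
    B ↦ A
    C ↦ AD
    D ↦ C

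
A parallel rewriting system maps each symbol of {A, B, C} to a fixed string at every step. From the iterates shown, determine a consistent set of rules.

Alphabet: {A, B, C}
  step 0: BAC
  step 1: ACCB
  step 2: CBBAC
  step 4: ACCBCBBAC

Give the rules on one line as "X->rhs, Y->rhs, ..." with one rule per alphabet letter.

A->C, B->AC, C->B

  step 1 ⇒ step 2: ACCB ⇒ C·B·B·AC
    A ↦ C
    B ↦ AC
    C ↦ B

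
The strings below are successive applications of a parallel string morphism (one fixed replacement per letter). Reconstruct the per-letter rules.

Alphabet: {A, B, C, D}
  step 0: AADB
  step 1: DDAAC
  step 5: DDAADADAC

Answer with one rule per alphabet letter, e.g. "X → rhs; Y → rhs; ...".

  step 0 ⇒ step 1: AADB ⇒ D·D·A·AC
    A ↦ D
    B ↦ AC
    D ↦ A
    C ↦ AB  (constrained at step 1)

A->D, B->AC, C->AB, D->A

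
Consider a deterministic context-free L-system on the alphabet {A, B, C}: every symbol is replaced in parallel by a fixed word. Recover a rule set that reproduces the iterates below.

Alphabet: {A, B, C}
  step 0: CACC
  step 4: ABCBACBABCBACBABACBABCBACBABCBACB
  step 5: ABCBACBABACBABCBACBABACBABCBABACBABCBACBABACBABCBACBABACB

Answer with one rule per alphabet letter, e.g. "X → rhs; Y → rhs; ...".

  step 4 ⇒ step 5: ABCBACBABCBACBABACBABCBACBABCBACB ⇒ AB·CB·A·CB·AB·A·CB·AB·CB·A·CB·AB·A·CB·AB·CB·AB·A·CB·AB·CB·A·CB·AB·A·CB·AB·CB·A·CB·AB·A·CB
    A ↦ AB
    B ↦ CB
    C ↦ A

A->AB, B->CB, C->A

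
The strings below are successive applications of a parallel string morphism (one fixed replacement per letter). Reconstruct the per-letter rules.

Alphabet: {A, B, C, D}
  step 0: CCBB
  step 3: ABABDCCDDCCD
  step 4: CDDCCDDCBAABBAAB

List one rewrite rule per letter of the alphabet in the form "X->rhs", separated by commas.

A->CD, B->DC, C->A, D->B

  step 3 ⇒ step 4: ABABDCCDDCCD ⇒ CD·DC·CD·DC·B·A·A·B·B·A·A·B
    A ↦ CD
    B ↦ DC
    C ↦ A
    D ↦ B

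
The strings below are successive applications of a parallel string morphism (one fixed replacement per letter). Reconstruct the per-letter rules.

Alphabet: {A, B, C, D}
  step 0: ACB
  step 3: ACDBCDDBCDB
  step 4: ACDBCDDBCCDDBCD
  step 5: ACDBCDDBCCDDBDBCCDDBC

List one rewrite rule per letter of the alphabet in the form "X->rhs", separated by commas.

A->AC, B->D, C->DB, D->C

  step 4 ⇒ step 5: ACDBCDDBCCDDBCD ⇒ AC·DB·C·D·DB·C·C·D·DB·DB·C·C·D·DB·C
    A ↦ AC
    B ↦ D
    C ↦ DB
    D ↦ C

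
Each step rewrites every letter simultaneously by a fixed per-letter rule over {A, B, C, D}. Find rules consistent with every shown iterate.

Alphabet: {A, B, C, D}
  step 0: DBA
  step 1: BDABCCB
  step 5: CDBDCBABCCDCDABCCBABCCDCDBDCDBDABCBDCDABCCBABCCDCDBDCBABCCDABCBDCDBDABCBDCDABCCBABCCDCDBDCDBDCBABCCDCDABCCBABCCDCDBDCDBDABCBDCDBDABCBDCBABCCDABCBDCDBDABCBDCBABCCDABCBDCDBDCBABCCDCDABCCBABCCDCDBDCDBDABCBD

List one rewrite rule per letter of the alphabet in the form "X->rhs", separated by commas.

  step 0 ⇒ step 1: DBA ⇒ BD·ABC·CB
    A ↦ CB
    B ↦ ABC
    D ↦ BD
    C ↦ CD  (constrained at step 1)

A->CB, B->ABC, C->CD, D->BD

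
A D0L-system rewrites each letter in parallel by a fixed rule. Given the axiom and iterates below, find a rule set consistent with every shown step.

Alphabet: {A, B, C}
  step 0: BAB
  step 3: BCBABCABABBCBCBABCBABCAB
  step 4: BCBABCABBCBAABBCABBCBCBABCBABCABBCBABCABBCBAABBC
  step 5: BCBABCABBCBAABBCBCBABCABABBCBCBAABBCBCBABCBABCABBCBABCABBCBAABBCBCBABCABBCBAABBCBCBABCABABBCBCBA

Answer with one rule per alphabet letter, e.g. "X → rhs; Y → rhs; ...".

  step 4 ⇒ step 5: BCBABCABBCBAABBCABBCBCBABCBABCABBCBABCABBCBAABBC ⇒ BC·BA·BC·AB·BC·BA·AB·BC·BC·BA·BC·AB·AB·BC·BC·BA·AB·BC·BC·BA·BC·BA·BC·AB·BC·BA·BC·AB·BC·BA·AB·BC·BC·BA·BC·AB·BC·BA·AB·BC·BC·BA·BC·AB·AB·BC·BC·BA
    A ↦ AB
    B ↦ BC
    C ↦ BA

A->AB, B->BC, C->BA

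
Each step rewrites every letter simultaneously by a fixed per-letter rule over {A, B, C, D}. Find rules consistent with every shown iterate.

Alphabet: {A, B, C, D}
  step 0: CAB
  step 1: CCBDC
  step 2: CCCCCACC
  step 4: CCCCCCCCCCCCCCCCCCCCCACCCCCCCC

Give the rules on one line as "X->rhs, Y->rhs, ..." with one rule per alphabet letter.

  step 1 ⇒ step 2: CCBDC ⇒ CC·CC·C·A·CC
    B ↦ C
    C ↦ CC
    D ↦ A
  step 0 ⇒ step 1: CAB ⇒ CC·BD·C
    A ↦ BD

A->BD, B->C, C->CC, D->A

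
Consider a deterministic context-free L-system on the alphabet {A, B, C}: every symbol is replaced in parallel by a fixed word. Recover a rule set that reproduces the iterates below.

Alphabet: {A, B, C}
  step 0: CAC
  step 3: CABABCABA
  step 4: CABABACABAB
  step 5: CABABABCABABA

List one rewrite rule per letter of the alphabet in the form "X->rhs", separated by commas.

A->B, B->A, C->CA

  step 4 ⇒ step 5: CABABACABAB ⇒ CA·B·A·B·A·B·CA·B·A·B·A
    A ↦ B
    B ↦ A
    C ↦ CA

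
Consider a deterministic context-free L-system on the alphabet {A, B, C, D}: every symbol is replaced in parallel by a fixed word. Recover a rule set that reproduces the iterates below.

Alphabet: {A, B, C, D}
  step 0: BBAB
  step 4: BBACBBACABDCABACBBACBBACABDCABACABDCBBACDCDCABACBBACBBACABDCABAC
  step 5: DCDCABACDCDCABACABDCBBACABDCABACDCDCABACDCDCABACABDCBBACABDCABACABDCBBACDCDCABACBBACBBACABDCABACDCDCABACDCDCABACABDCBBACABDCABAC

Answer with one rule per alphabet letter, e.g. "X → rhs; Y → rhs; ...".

  step 4 ⇒ step 5: BBACBBACABDCABACBBACBBACABDCABACABDCBBACDCDCABACBBACBBACABDCABAC ⇒ DC·DC·AB·AC·DC·DC·AB·AC·AB·DC·BB·AC·AB·DC·AB·AC·DC·DC·AB·AC·DC·DC·AB·AC·AB·DC·BB·AC·AB·DC·AB·AC·AB·DC·BB·AC·DC·DC·AB·AC·BB·AC·BB·AC·AB·DC·AB·AC·DC·DC·AB·AC·DC·DC·AB·AC·AB·DC·BB·AC·AB·DC·AB·AC
    A ↦ AB
    B ↦ DC
    C ↦ AC
    D ↦ BB

A->AB, B->DC, C->AC, D->BB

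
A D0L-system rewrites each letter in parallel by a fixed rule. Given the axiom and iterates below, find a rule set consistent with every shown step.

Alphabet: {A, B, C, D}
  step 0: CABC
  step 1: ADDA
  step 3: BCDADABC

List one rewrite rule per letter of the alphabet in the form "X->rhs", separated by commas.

  step 0 ⇒ step 1: CABC ⇒ A·D·D·A
    A ↦ D
    B ↦ D
    C ↦ A
    D ↦ BC  (constrained at step 1)

A->D, B->D, C->A, D->BC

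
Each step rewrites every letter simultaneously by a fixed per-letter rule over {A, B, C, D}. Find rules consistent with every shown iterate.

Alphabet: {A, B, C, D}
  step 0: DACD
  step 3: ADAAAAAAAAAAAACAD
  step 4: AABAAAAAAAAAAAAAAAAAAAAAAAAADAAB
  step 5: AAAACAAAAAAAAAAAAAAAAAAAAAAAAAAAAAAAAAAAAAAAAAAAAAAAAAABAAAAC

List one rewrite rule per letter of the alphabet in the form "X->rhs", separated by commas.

  step 4 ⇒ step 5: AABAAAAAAAAAAAAAAAAAAAAAAAAADAAB ⇒ AA·AA·C·AA·AA·AA·AA·AA·AA·AA·AA·AA·AA·AA·AA·AA·AA·AA·AA·AA·AA·AA·AA·AA·AA·AA·AA·AA·B·AA·AA·C
    A ↦ AA
    B ↦ C
    D ↦ B
  step 3 ⇒ step 4: ADAAAAAAAAAAAACAD ⇒ AA·B·AA·AA·AA·AA·AA·AA·AA·AA·AA·AA·AA·AA·AD·AA·B
    C ↦ AD

A->AA, B->C, C->AD, D->B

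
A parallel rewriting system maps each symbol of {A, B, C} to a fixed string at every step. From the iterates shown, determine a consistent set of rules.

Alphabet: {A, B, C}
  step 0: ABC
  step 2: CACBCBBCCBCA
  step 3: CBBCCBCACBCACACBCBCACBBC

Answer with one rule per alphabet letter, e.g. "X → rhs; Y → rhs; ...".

A->BC, B->CA, C->CB

  step 2 ⇒ step 3: CACBCBBCCBCA ⇒ CB·BC·CB·CA·CB·CA·CA·CB·CB·CA·CB·BC
    A ↦ BC
    B ↦ CA
    C ↦ CB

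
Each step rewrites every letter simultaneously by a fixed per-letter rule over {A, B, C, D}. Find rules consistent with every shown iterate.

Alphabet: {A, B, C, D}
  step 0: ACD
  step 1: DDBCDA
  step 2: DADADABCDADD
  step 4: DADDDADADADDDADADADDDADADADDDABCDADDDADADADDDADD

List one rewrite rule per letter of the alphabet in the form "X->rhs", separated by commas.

A->DD, B->DA, C->BC, D->DA

  step 1 ⇒ step 2: DDBCDA ⇒ DA·DA·DA·BC·DA·DD
    A ↦ DD
    B ↦ DA
    C ↦ BC
    D ↦ DA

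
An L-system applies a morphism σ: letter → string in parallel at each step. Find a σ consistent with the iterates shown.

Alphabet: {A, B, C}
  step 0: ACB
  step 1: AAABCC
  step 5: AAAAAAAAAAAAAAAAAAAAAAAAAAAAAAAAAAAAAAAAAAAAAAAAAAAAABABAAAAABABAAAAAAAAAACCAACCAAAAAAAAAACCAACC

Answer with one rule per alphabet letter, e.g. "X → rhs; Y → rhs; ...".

A->AA, B->CC, C->AB

  step 0 ⇒ step 1: ACB ⇒ AA·AB·CC
    A ↦ AA
    B ↦ CC
    C ↦ AB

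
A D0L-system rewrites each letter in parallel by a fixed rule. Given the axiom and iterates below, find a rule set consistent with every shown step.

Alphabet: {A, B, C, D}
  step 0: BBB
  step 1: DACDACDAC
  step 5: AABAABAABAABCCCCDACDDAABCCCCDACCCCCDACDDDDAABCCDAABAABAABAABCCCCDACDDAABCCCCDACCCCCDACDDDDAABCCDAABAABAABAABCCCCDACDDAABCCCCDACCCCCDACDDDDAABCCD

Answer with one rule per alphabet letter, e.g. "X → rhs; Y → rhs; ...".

  step 0 ⇒ step 1: BBB ⇒ DAC·DAC·DAC
    B ↦ DAC
    A ↦ CC  (constrained at step 1)
    C ↦ D  (constrained at step 1)
    D ↦ AAB  (constrained at step 1)

A->CC, B->DAC, C->D, D->AAB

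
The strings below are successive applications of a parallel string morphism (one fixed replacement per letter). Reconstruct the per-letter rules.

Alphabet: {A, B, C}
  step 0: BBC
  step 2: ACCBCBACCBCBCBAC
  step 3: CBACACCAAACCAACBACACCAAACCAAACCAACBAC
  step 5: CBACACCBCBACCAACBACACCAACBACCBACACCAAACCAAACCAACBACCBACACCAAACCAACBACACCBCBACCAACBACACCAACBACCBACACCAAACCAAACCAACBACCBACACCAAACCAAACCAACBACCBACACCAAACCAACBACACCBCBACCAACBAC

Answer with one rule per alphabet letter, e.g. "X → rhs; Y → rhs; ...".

A->CB, B->CAA, C->AC

  step 2 ⇒ step 3: ACCBCBACCBCBCBAC ⇒ CB·AC·AC·CAA·AC·CAA·CB·AC·AC·CAA·AC·CAA·AC·CAA·CB·AC
    A ↦ CB
    B ↦ CAA
    C ↦ AC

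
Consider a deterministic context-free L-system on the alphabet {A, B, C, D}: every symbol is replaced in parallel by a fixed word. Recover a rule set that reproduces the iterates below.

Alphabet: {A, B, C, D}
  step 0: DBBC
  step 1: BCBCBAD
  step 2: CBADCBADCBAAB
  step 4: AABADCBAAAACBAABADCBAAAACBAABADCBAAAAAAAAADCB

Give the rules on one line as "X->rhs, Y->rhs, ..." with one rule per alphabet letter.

  step 1 ⇒ step 2: BCBCBAD ⇒ CB·AD·CB·AD·CB·AA·B
    A ↦ AA
    B ↦ CB
    C ↦ AD
    D ↦ B

A->AA, B->CB, C->AD, D->B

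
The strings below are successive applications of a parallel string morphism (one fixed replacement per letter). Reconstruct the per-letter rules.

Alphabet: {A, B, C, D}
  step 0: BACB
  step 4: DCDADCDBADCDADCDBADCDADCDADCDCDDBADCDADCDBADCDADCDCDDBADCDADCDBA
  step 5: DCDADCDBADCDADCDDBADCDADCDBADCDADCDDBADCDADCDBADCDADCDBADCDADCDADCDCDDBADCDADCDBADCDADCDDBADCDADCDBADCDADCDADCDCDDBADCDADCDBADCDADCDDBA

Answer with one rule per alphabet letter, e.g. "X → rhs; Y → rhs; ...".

A->DBA, B->D, C->DA, D->DC

  step 4 ⇒ step 5: DCDADCDBADCDADCDBADCDADCDADCDCDDBADCDADCDBADCDADCDCDDBADCDADCDBA ⇒ DC·DA·DC·DBA·DC·DA·DC·D·DBA·DC·DA·DC·DBA·DC·DA·DC·D·DBA·DC·DA·DC·DBA·DC·DA·DC·DBA·DC·DA·DC·DA·DC·DC·D·DBA·DC·DA·DC·DBA·DC·DA·DC·D·DBA·DC·DA·DC·DBA·DC·DA·DC·DA·DC·DC·D·DBA·DC·DA·DC·DBA·DC·DA·DC·D·DBA
    A ↦ DBA
    B ↦ D
    C ↦ DA
    D ↦ DC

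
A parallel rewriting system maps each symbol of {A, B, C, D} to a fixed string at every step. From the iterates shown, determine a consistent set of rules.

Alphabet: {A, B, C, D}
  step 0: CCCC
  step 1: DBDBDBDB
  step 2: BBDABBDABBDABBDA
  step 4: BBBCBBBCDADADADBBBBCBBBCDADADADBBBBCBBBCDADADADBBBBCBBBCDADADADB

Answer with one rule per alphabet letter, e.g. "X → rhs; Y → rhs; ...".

  step 1 ⇒ step 2: DBDBDBDB ⇒ BB·DA·BB·DA·BB·DA·BB·DA
    B ↦ DA
    D ↦ BB
    A ↦ BC  (constrained at step 2)
  step 0 ⇒ step 1: CCCC ⇒ DB·DB·DB·DB
    C ↦ DB

A->BC, B->DA, C->DB, D->BB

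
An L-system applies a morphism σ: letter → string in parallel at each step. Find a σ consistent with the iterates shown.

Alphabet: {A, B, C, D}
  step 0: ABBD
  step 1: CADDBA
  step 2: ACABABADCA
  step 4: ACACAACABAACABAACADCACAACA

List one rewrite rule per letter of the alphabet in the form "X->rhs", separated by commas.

A->CA, B->D, C->A, D->BA

  step 1 ⇒ step 2: CADDBA ⇒ A·CA·BA·BA·D·CA
    A ↦ CA
    B ↦ D
    C ↦ A
    D ↦ BA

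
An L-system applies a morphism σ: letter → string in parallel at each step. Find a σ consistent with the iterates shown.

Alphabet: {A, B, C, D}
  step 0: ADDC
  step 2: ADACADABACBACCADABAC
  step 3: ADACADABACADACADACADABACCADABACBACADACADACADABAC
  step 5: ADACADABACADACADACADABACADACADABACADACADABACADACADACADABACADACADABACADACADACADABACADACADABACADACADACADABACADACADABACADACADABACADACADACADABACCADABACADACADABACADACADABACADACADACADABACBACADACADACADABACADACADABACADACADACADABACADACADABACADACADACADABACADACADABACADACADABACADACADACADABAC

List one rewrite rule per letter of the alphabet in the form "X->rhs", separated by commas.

  step 2 ⇒ step 3: ADACADABACBACCADABAC ⇒ ADA·C·ADA·BAC·ADA·C·ADA·C·ADA·BAC·C·ADA·BAC·BAC·ADA·C·ADA·C·ADA·BAC
    A ↦ ADA
    B ↦ C
    C ↦ BAC
    D ↦ C

A->ADA, B->C, C->BAC, D->C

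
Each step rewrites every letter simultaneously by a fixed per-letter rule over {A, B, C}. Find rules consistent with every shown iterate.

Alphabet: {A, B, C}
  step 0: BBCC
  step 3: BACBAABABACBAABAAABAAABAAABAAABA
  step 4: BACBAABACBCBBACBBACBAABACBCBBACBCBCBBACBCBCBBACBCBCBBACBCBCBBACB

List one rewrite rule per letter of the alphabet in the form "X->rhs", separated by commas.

A->CB, B->BA, C->AA

  step 3 ⇒ step 4: BACBAABABACBAABAAABAAABAAABAAABA ⇒ BA·CB·AA·BA·CB·CB·BA·CB·BA·CB·AA·BA·CB·CB·BA·CB·CB·CB·BA·CB·CB·CB·BA·CB·CB·CB·BA·CB·CB·CB·BA·CB
    A ↦ CB
    B ↦ BA
    C ↦ AA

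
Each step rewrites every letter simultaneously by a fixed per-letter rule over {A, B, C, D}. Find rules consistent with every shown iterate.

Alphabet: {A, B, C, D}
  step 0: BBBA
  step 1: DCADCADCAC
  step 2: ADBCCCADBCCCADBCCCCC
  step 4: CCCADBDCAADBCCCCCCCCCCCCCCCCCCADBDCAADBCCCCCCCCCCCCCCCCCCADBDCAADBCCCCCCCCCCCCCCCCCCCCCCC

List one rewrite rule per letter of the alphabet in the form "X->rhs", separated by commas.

A->C, B->DCA, C->CC, D->ADB

  step 1 ⇒ step 2: DCADCADCAC ⇒ ADB·CC·C·ADB·CC·C·ADB·CC·C·CC
    A ↦ C
    C ↦ CC
    D ↦ ADB
  step 0 ⇒ step 1: BBBA ⇒ DCA·DCA·DCA·C
    B ↦ DCA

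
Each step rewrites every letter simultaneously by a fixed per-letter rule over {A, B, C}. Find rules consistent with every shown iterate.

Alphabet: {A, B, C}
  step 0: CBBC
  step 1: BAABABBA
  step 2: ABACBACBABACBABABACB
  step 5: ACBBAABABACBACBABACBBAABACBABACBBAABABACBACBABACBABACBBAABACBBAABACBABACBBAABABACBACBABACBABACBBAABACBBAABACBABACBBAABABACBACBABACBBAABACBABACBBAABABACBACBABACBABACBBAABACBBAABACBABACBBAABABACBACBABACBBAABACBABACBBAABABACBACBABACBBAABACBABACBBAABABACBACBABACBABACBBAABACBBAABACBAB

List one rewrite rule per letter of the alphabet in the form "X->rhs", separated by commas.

  step 1 ⇒ step 2: BAABABBA ⇒ AB·ACB·ACB·AB·ACB·AB·AB·ACB
    A ↦ ACB
    B ↦ AB
  step 0 ⇒ step 1: CBBC ⇒ BA·AB·AB·BA
    C ↦ BA

A->ACB, B->AB, C->BA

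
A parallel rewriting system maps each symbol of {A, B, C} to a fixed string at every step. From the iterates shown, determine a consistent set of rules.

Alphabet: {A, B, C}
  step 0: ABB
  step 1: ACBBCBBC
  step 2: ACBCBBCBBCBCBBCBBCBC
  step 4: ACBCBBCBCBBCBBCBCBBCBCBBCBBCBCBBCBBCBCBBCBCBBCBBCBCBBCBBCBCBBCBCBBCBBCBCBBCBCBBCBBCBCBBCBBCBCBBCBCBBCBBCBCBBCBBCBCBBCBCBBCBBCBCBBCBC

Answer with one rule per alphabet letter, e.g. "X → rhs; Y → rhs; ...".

A->AC, B->BBC, C->BC

  step 1 ⇒ step 2: ACBBCBBC ⇒ AC·BC·BBC·BBC·BC·BBC·BBC·BC
    A ↦ AC
    B ↦ BBC
    C ↦ BC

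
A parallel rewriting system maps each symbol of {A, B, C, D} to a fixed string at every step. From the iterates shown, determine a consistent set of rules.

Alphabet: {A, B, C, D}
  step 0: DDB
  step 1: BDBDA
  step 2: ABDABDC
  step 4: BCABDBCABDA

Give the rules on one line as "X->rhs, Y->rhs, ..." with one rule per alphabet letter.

A->C, B->A, C->B, D->BD

  step 1 ⇒ step 2: BDBDA ⇒ A·BD·A·BD·C
    A ↦ C
    B ↦ A
    D ↦ BD
    C ↦ B  (constrained at step 2)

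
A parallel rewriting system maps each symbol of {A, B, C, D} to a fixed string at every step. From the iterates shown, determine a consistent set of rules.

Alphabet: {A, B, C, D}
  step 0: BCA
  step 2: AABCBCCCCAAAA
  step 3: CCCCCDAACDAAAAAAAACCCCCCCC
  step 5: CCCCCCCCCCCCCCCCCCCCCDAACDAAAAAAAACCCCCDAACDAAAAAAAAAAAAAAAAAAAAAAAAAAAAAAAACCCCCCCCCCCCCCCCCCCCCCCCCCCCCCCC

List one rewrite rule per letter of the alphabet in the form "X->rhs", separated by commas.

  step 2 ⇒ step 3: AABCBCCCCAAAA ⇒ CC·CC·CD·AA·CD·AA·AA·AA·AA·CC·CC·CC·CC
    A ↦ CC
    B ↦ CD
    C ↦ AA
    D ↦ BCB  (constrained at step 3)

A->CC, B->CD, C->AA, D->BCB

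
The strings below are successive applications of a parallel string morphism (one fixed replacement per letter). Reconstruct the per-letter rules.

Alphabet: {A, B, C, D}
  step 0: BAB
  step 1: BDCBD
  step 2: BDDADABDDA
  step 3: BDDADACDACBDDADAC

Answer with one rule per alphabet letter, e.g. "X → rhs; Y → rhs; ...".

  step 2 ⇒ step 3: BDDADABDDA ⇒ BD·DA·DA·C·DA·C·BD·DA·DA·C
    A ↦ C
    B ↦ BD
    D ↦ DA
  step 1 ⇒ step 2: BDCBD ⇒ BD·DA·DA·BD·DA
    C ↦ DA

A->C, B->BD, C->DA, D->DA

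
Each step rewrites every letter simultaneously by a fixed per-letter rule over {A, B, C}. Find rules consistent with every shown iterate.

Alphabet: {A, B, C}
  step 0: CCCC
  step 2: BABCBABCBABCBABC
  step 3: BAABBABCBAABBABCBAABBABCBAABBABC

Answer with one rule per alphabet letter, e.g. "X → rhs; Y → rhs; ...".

A->AB, B->BA, C->BC

  step 2 ⇒ step 3: BABCBABCBABCBABC ⇒ BA·AB·BA·BC·BA·AB·BA·BC·BA·AB·BA·BC·BA·AB·BA·BC
    A ↦ AB
    B ↦ BA
    C ↦ BC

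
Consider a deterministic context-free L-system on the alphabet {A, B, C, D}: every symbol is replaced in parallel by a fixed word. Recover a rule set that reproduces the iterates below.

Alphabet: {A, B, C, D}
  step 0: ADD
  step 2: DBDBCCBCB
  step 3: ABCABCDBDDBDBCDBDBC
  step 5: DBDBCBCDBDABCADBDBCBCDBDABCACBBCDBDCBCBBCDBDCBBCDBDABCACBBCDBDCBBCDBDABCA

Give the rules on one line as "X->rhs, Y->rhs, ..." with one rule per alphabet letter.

  step 2 ⇒ step 3: DBDBCCBCB ⇒ A·BC·A·BC·DBD·DBD·BC·DBD·BC
    B ↦ BC
    C ↦ DBD
    D ↦ A
    A ↦ CB  (constrained at step 0)

A->CB, B->BC, C->DBD, D->A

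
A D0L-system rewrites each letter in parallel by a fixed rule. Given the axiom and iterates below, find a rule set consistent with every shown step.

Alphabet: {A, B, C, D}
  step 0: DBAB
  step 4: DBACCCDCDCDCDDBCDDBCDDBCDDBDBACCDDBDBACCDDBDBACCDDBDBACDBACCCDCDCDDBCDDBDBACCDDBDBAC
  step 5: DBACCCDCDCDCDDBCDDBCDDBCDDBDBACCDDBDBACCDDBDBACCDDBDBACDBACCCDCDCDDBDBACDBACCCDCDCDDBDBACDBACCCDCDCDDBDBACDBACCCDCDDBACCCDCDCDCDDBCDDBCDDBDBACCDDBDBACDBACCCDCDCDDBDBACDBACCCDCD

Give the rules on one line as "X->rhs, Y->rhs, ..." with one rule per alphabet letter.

A->CCD, B->AC, C->CD, D->DB

  step 4 ⇒ step 5: DBACCCDCDCDCDDBCDDBCDDBCDDBDBACCDDBDBACCDDBDBACCDDBDBACDBACCCDCDCDDBCDDBDBACCDDBDBAC ⇒ DB·AC·CCD·CD·CD·CD·DB·CD·DB·CD·DB·CD·DB·DB·AC·CD·DB·DB·AC·CD·DB·DB·AC·CD·DB·DB·AC·DB·AC·CCD·CD·CD·DB·DB·AC·DB·AC·CCD·CD·CD·DB·DB·AC·DB·AC·CCD·CD·CD·DB·DB·AC·DB·AC·CCD·CD·DB·AC·CCD·CD·CD·CD·DB·CD·DB·CD·DB·DB·AC·CD·DB·DB·AC·DB·AC·CCD·CD·CD·DB·DB·AC·DB·AC·CCD·CD
    A ↦ CCD
    B ↦ AC
    C ↦ CD
    D ↦ DB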